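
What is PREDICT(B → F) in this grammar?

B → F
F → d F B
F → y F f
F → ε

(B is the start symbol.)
{ $, 'd', 'f', 'y' }

PREDICT(B → F) = (FIRST(RHS) \ {ε}) ∪ (FOLLOW(B) if ε ∈ FIRST(RHS), i.e. RHS ⇒* ε)
FIRST(F) = { 'd', 'y', ε }
FIRST(F) = { 'd', 'y', ε }
ε ∈ FIRST(F) (the right-hand side is nullable), so add FOLLOW(B) = { $, 'd', 'f', 'y' }
PREDICT(B → F) = { $, 'd', 'f', 'y' }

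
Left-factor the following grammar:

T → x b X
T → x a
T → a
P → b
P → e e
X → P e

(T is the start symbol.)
Left-factoring transforms A → αβ₁ | αβ₂ into A → αA' and A' → β₁ | β₂
(α is the longest common prefix among the alternatives). Repeat until
no nonterminal has two alternatives with a common prefix.

Round 1: T has alternatives sharing prefix 'x'. Introduce T': T → x T'
  Add: T' → b X
  Add: T' → a

No remaining common prefixes — done.

Resulting grammar:
T → x T'
T' → b X
T' → a
T → a
P → b
P → e e
X → P e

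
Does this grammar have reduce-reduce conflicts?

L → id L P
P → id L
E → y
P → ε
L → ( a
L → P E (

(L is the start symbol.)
A reduce-reduce conflict occurs when an LR(0) state has two complete items [A → α .] and [B → β .] — both call for a reduction, and with no lookahead the parser cannot choose between them.

Augment with L' → L and build the canonical LR(0) collection (I0 = CLOSURE({[L' → . L]}), then GOTO on every symbol after a dot until no new states appear). It has 13 states:
  I0: { [L → . ( a], [L → . P E (], [L → . id L P], [L' → . L], [P → . id L], [P → .] }  — shift, reduce
  I1: { [L → ( . a] }  — shift
  I2: { [L' → L .] }  — accept
  I3: { [E → . y], [L → P . E (] }  — shift
  I4: { [L → . ( a], [L → . P E (], [L → . id L P], [L → id . L P], [P → . id L], [P → .], [P → id . L] }  — shift, reduce
  I5: { [L → id L . P], [P → . id L], [P → .], [P → id L .] }  — shift, 2 reduces
  I6: { [L → id L P .] }  — reduce
  I7: { [L → . ( a], [L → . P E (], [L → . id L P], [P → . id L], [P → .], [P → id . L] }  — shift, reduce
  I8: { [P → id L .] }  — reduce
  I9: { [L → P E . (] }  — shift
  I10: { [E → y .] }  — reduce
  I11: { [L → P E ( .] }  — reduce
  I12: { [L → ( a .] }  — reduce

I5 contains complete items [P → .], [P → id L .] — reduce-reduce conflict.

Answer: Yes — I5: [P → .] vs [P → id L .]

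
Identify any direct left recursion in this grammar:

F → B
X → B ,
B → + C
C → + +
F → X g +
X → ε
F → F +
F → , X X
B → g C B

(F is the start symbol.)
Yes, F is left-recursive

F → B: starts with B
X → B ,: starts with B
B → + C: starts with '+'
C → + +: starts with '+'
F → X g +: starts with X
X → ε: starts with ε
F → F +: LEFT RECURSIVE (starts with F)
F → , X X: starts with ','
B → g C B: starts with g

The grammar has direct left recursion on: F.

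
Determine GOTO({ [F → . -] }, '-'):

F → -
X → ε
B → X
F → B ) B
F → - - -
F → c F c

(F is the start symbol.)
GOTO(I, '-') = CLOSURE({ [A → αX.β] : [A → α.Xβ] ∈ I, X = '-' })

Items with dot before '-', with the dot advanced:
  [F → . -] → [F → - .]
Closure adds nothing (no advanced item has the dot before a non-terminal).

GOTO = { [F → - .] }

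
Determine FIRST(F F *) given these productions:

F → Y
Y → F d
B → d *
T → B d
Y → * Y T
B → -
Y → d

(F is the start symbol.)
FIRST sets of the non-terminals involved (from the grammar, by fixed-point iteration):
  FIRST(F) = { '*', 'd' }

To compute FIRST(F F *), process the symbols left to right:
Symbol F is a non-terminal. Add FIRST(F) \ {ε} = { '*', 'd' }
F is not nullable (ε ∉ FIRST(F)), so stop here.
FIRST(F F *) = { '*', 'd' }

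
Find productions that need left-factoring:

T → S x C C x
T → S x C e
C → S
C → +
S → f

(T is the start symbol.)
Left-factoring is needed when two productions for the same non-terminal
share a common prefix on the right-hand side.

Productions for T:
  T → S x C C x
  T → S x C e
Productions for C:
  C → S
  C → +

Found common prefix 'S x C' in productions for T

Answer: Yes, T has productions with common prefix 'S x C'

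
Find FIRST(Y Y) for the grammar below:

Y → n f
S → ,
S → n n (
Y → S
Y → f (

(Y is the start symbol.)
FIRST sets of the non-terminals involved (from the grammar, by fixed-point iteration):
  FIRST(Y) = { ',', 'f', 'n' }

To compute FIRST(Y Y), process the symbols left to right:
Symbol Y is a non-terminal. Add FIRST(Y) \ {ε} = { ',', 'f', 'n' }
Y is not nullable (ε ∉ FIRST(Y)), so stop here.
FIRST(Y Y) = { ',', 'f', 'n' }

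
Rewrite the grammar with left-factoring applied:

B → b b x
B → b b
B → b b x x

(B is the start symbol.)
Left-factoring transforms A → αβ₁ | αβ₂ into A → αA' and A' → β₁ | β₂
(α is the longest common prefix among the alternatives). Repeat until
no nonterminal has two alternatives with a common prefix.

Round 1: B has alternatives sharing prefix 'b b'. Introduce B': B → b b B'
  Add: B' → x
  Add: B' → ε
  Add: B' → x x

Round 2: B' has alternatives sharing prefix 'x'. Introduce B'': B' → x B''
  Add: B'' → ε
  Add: B'' → x

No remaining common prefixes — done.

Resulting grammar:
B → b b B'
B' → x B''
B'' → ε
B'' → x
B' → ε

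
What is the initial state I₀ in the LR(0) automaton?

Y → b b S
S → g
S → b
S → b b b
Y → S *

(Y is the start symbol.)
First, augment the grammar with Y' → Y
I₀ = CLOSURE({ [Y' → . Y] }):
  [Y' → . Y] has the dot before Y: add [Y → . b b S], [Y → . S *]
  [Y → . S *] has the dot before S: add [S → . g], [S → . b], [S → . b b b]
No further items can be added.

I₀ = { [S → . b b b], [S → . b], [S → . g], [Y → . S *], [Y → . b b S], [Y' → . Y] }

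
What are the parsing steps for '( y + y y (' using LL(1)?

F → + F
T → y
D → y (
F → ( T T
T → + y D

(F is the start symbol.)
LL(1) parsing maintains a stack (initially the start symbol over $) and the input. At each step: if the stack top is a terminal, match it against the current input token; if it is a non-terminal N, replace it with the RHS of M[N, lookahead] (the unique production whose predict set contains the lookahead).

Stack is shown with the top on the left.

Stack    Input          Action
------------------------------
F $      ( y + y y ( $  output F → ( T T
( T T $  ( y + y y ( $  match '('
T T $    y + y y ( $    output T → y
y T $    y + y y ( $    match 'y'
T $      + y y ( $      output T → + y D
+ y D $  + y y ( $      match '+'
y D $    y y ( $        match 'y'
D $      y ( $          output D → y (
y ( $    y ( $          match 'y'
( $      ( $            match '('
$        $              accept

The string is accepted.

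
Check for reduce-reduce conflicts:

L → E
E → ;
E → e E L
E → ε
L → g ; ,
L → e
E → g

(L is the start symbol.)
Yes — I4: [E → .] vs [L → e .]

A reduce-reduce conflict occurs when an LR(0) state has two complete items [A → α .] and [B → β .] — both call for a reduction, and with no lookahead the parser cannot choose between them.

Augment with L' → L and build the canonical LR(0) collection (I0 = CLOSURE({[L' → . L]}), then GOTO on every symbol after a dot until no new states appear). It has 12 states:
  I0: { [E → . ;], [E → . e E L], [E → . g], [E → .], [L → . E], [L → . e], [L → . g ; ,], [L' → . L] }  — shift, reduce
  I1: { [E → ; .] }  — reduce
  I2: { [L → E .] }  — reduce
  I3: { [L' → L .] }  — accept
  I4: { [E → . ;], [E → . e E L], [E → . g], [E → .], [E → e . E L], [L → e .] }  — shift, 2 reduces
  I5: { [E → g .], [L → g . ; ,] }  — shift, reduce
  I6: { [L → g ; . ,] }  — shift
  I7: { [L → g ; , .] }  — reduce
  I8: { [E → . ;], [E → . e E L], [E → . g], [E → .], [E → e E . L], [L → . E], [L → . e], [L → . g ; ,] }  — shift, reduce
  I9: { [E → . ;], [E → . e E L], [E → . g], [E → .], [E → e . E L] }  — shift, reduce
  I10: { [E → g .] }  — reduce
  I11: { [E → e E L .] }  — reduce

I4 contains complete items [E → .], [L → e .] — reduce-reduce conflict.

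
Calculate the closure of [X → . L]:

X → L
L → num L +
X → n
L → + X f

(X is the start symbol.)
Start with: [X → . L]
  [X → . L] has the dot before L: add [L → . num L +], [L → . + X f]
No further items can be added.

CLOSURE = { [L → . + X f], [L → . num L +], [X → . L] }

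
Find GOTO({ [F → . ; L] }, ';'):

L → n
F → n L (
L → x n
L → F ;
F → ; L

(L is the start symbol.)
GOTO(I, ';') = CLOSURE({ [A → αX.β] : [A → α.Xβ] ∈ I, X = ';' })

Items with dot before ';', with the dot advanced:
  [F → . ; L] → [F → ; . L]
Closure of the advanced items:
  [F → ; . L] has the dot before L: add [L → . n], [L → . x n], [L → . F ;]
  [L → . F ;] has the dot before F: add [F → . n L (], [F → . ; L]

GOTO = { [F → . ; L], [F → . n L (], [F → ; . L], [L → . F ;], [L → . n], [L → . x n] }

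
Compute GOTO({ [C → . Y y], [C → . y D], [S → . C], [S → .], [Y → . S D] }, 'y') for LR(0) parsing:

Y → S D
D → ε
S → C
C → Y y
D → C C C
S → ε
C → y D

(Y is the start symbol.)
GOTO(I, 'y') = CLOSURE({ [A → αX.β] : [A → α.Xβ] ∈ I, X = 'y' })

Items with dot before 'y', with the dot advanced:
  [C → . y D] → [C → y . D]
Closure of the advanced items:
  [C → y . D] has the dot before D: add [D → .], [D → . C C C]
  [D → . C C C] has the dot before C: add [C → . Y y], [C → . y D]
  [C → . Y y] has the dot before Y: add [Y → . S D]
  [Y → . S D] has the dot before S: add [S → . C], [S → .]

GOTO = { [C → . Y y], [C → . y D], [C → y . D], [D → . C C C], [D → .], [S → . C], [S → .], [Y → . S D] }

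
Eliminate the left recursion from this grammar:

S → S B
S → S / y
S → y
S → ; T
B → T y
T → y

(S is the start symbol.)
S → y S'
S → ; T S'
S' → B S'
S' → / y S'
S' → ε
B → T y
T → y

S is directly left-recursive. The standard transformation for
  A → A α₁ | ... | A α_m | β₁ | ... | β_n
is
  A  → β₁ A' | ... | β_n A'
  A' → α₁ A' | ... | α_m A' | ε

S → y becomes S → y S'
S → ; T becomes S → ; T S'
S → S B becomes S' → B S'
S → S / y becomes S' → / y S'
Add S' → ε

Productions for other non-terminals are unchanged:
  B → T y
  T → y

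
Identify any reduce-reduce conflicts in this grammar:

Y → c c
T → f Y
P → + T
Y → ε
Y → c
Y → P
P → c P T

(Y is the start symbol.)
Augment with Y' → Y and build the canonical LR(0) collection (I0 = CLOSURE({[Y' → . Y]}), then GOTO on every symbol after a dot until no new states appear). It has 12 states:
  I0: { [P → . + T], [P → . c P T], [Y → . P], [Y → . c c], [Y → . c], [Y → .], [Y' → . Y] }  — shift, reduce
  I1: { [P → + . T], [T → . f Y] }  — shift
  I2: { [Y → P .] }  — reduce
  I3: { [Y' → Y .] }  — accept
  I4: { [P → . + T], [P → . c P T], [P → c . P T], [Y → c . c], [Y → c .] }  — shift, reduce
  I5: { [P → c P . T], [T → . f Y] }  — shift
  I6: { [P → . + T], [P → . c P T], [P → c . P T], [Y → c c .] }  — shift, reduce
  I7: { [P → . + T], [P → . c P T], [P → c . P T] }  — shift
  I8: { [P → c P T .] }  — reduce
  I9: { [P → . + T], [P → . c P T], [T → f . Y], [Y → . P], [Y → . c c], [Y → . c], [Y → .] }  — shift, reduce
  I10: { [T → f Y .] }  — reduce
  I11: { [P → + T .] }  — reduce

No state contains more than one complete item.

Answer: No reduce-reduce conflicts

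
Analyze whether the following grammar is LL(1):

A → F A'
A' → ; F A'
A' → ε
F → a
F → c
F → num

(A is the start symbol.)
Yes, the grammar is LL(1).

Relevant sets:
  FOLLOW(A') = { $ }

For A':
  PREDICT(A' → ';' F A') = { ';' }
  PREDICT(A' → ε) = { $ }
For F:
  PREDICT(F → a) = { 'a' }
  PREDICT(F → c) = { 'c' }
  PREDICT(F → num) = { 'num' }
A has a single production, so nothing to check there.

All predict sets are disjoint. The grammar IS LL(1).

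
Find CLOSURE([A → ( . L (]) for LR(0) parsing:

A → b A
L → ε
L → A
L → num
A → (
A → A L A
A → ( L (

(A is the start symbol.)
Start with: [A → ( . L (]
  [A → ( . L (] has the dot before L: add [L → .], [L → . A], [L → . num]
  [L → . A] has the dot before A: add [A → . b A], [A → . (], [A → . A L A], [A → . ( L (]
No further items can be added.

CLOSURE = { [A → ( . L (], [A → . ( L (], [A → . (], [A → . A L A], [A → . b A], [L → . A], [L → . num], [L → .] }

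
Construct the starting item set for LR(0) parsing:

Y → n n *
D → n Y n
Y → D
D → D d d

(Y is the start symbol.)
First, augment the grammar with Y' → Y
I₀ = CLOSURE({ [Y' → . Y] }):
  [Y' → . Y] has the dot before Y: add [Y → . n n *], [Y → . D]
  [Y → . D] has the dot before D: add [D → . n Y n], [D → . D d d]
No further items can be added.

I₀ = { [D → . D d d], [D → . n Y n], [Y → . D], [Y → . n n *], [Y' → . Y] }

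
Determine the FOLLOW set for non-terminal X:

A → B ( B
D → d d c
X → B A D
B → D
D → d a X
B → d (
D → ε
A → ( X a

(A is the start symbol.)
{ $, '(', 'a', 'd' }

In D → d a X: X is at the end, add FOLLOW(D)
In A → ( X a: X is followed by a, add FIRST(a) \ {ε} = { 'a' }

The FOLLOW sets referred to above (computed the same way, to a fixed point):
  FOLLOW(D) = { $, '(', 'a', 'd' }

Taking the union: FOLLOW(X) = { $, '(', 'a', 'd' }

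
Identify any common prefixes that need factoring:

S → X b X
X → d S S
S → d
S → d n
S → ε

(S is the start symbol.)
Yes, S has productions with common prefix 'd'

Left-factoring is needed when two productions for the same non-terminal
share a common prefix on the right-hand side.

Productions for S:
  S → X b X
  S → d
  S → d n
  S → ε

Found common prefix 'd' in productions for S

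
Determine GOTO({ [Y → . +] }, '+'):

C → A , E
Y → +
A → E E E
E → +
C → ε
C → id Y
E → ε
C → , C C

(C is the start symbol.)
{ [Y → + .] }

GOTO(I, '+') = CLOSURE({ [A → αX.β] : [A → α.Xβ] ∈ I, X = '+' })

Items with dot before '+', with the dot advanced:
  [Y → . +] → [Y → + .]
Closure adds nothing (no advanced item has the dot before a non-terminal).

GOTO = { [Y → + .] }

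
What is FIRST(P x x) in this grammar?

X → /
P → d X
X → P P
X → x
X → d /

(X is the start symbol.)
{ 'd' }

FIRST sets of the non-terminals involved (from the grammar, by fixed-point iteration):
  FIRST(P) = { 'd' }

To compute FIRST(P x x), process the symbols left to right:
Symbol P is a non-terminal. Add FIRST(P) \ {ε} = { 'd' }
P is not nullable (ε ∉ FIRST(P)), so stop here.
FIRST(P x x) = { 'd' }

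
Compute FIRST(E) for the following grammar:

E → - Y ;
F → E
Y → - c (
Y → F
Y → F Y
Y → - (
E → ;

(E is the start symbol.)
From E → - Y ;:
  - '-' is a terminal: add '-' and stop
From E → ;:
  - ';' is a terminal: add ';' and stop

Collecting: FIRST(E) = { '-', ';' }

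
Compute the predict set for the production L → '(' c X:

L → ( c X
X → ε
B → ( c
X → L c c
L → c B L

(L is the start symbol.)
PREDICT(L → '(' c X) = (FIRST(RHS) \ {ε}) ∪ (FOLLOW(L) if ε ∈ FIRST(RHS), i.e. RHS ⇒* ε)
FIRST('(' c X) = { '(' }
ε ∉ FIRST('(' c X), so FOLLOW(L) is not added.
PREDICT(L → '(' c X) = { '(' }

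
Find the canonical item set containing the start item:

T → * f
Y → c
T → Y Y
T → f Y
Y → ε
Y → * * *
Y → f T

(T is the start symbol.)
{ [T → . * f], [T → . Y Y], [T → . f Y], [T' → . T], [Y → . * * *], [Y → . c], [Y → . f T], [Y → .] }

First, augment the grammar with T' → T
I₀ = CLOSURE({ [T' → . T] }):
  [T' → . T] has the dot before T: add [T → . * f], [T → . Y Y], [T → . f Y]
  [T → . Y Y] has the dot before Y: add [Y → . c], [Y → .], [Y → . * * *], [Y → . f T]
No further items can be added.

I₀ = { [T → . * f], [T → . Y Y], [T → . f Y], [T' → . T], [Y → . * * *], [Y → . c], [Y → . f T], [Y → .] }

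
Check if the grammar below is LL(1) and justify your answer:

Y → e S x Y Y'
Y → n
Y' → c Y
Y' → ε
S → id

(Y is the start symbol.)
No. Predict set conflict for Y': { 'c' }

A grammar is LL(1) if for each non-terminal N with multiple productions, the predict sets of those productions are pairwise disjoint, where PREDICT(N → α) = (FIRST(α) \ {ε}) ∪ (FOLLOW(N) if α ⇒* ε).

Relevant sets:
  FOLLOW(Y') = { $, 'c' }

For Y:
  PREDICT(Y → e S x Y Y') = { 'e' }
  PREDICT(Y → n) = { 'n' }
For Y':
  PREDICT(Y' → c Y) = { 'c' }
  PREDICT(Y' → ε) = { $, 'c' }
S has a single production, so nothing to check there.

Conflict found: Predict set conflict for Y': { 'c' }
The grammar is NOT LL(1).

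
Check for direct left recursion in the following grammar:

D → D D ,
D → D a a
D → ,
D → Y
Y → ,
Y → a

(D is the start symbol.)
D → D D ,: LEFT RECURSIVE (starts with D)
D → D a a: LEFT RECURSIVE (starts with D)
D → ,: starts with ','
D → Y: starts with Y
Y → ,: starts with ','
Y → a: starts with a

The grammar has direct left recursion on: D.

Answer: Yes, D is left-recursive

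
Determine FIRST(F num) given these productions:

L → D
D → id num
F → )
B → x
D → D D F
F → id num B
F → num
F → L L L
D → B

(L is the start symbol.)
FIRST sets of the non-terminals involved (from the grammar, by fixed-point iteration):
  FIRST(F) = { ')', 'id', 'num', 'x' }

To compute FIRST(F num), process the symbols left to right:
Symbol F is a non-terminal. Add FIRST(F) \ {ε} = { ')', 'id', 'num', 'x' }
F is not nullable (ε ∉ FIRST(F)), so stop here.
FIRST(F num) = { ')', 'id', 'num', 'x' }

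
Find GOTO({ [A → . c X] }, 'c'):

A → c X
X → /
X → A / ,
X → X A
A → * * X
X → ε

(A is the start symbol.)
GOTO(I, 'c') = CLOSURE({ [A → αX.β] : [A → α.Xβ] ∈ I, X = 'c' })

Items with dot before 'c', with the dot advanced:
  [A → . c X] → [A → c . X]
Closure of the advanced items:
  [A → c . X] has the dot before X: add [X → . /], [X → . A / ,], [X → . X A], [X → .]
  [X → . A / ,] has the dot before A: add [A → . c X], [A → . * * X]

GOTO = { [A → . * * X], [A → . c X], [A → c . X], [X → . /], [X → . A / ,], [X → . X A], [X → .] }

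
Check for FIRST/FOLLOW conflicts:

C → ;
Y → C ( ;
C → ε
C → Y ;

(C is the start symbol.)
A FIRST/FOLLOW conflict occurs when a non-terminal N has a nullable alternative N → β (β ⇒* ε) and another alternative N → α with FIRST(α) ∩ FOLLOW(N) ≠ ∅: on such a lookahead the parser cannot decide between expanding α and letting N vanish via β.

Nullable non-terminals: C.
FIRST sets used below: FIRST(Y) = { '(', ';' }

C: nullable alternative(s) C → ε; FOLLOW(C) = { $, '(' }
  C → ;: FIRST \ {ε} = { ';' } — disjoint from FOLLOW(C)
  C → ε: FIRST \ {ε} = { } — this is the only nullable alternative, skip
  C → Y ;: FIRST \ {ε} = { '(', ';' } — overlaps FOLLOW(C) on { '(' }: CONFLICT

Y has no nullable alternative, so no FIRST/FOLLOW check is needed there.

So the grammar has 1 FIRST/FOLLOW conflict (marked CONFLICT above).

Answer: Yes. C → Y ';' with FOLLOW(C) on { '(' }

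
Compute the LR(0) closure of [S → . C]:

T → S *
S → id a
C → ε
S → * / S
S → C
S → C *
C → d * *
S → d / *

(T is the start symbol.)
{ [C → . d * *], [C → .], [S → . C] }

Start with: [S → . C]
  [S → . C] has the dot before C: add [C → .], [C → . d * *]
No further items can be added.

CLOSURE = { [C → . d * *], [C → .], [S → . C] }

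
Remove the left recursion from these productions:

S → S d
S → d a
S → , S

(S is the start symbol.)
S is directly left-recursive. The standard transformation for
  A → A α₁ | ... | A α_m | β₁ | ... | β_n
is
  A  → β₁ A' | ... | β_n A'
  A' → α₁ A' | ... | α_m A' | ε

S → d a becomes S → d a S'
S → , S becomes S → , S S'
S → S d becomes S' → d S'
Add S' → ε

Resulting grammar:
S → d a S'
S → , S S'
S' → d S'
S' → ε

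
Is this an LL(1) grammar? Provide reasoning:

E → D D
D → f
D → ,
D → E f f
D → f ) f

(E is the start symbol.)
No. Predict set conflict for D: { 'f' }

A grammar is LL(1) if for each non-terminal N with multiple productions, the predict sets of those productions are pairwise disjoint, where PREDICT(N → α) = (FIRST(α) \ {ε}) ∪ (FOLLOW(N) if α ⇒* ε).

Relevant sets:
  FIRST(E) = { ',', 'f' }

For D:
  PREDICT(D → f) = { 'f' }
  PREDICT(D → ',') = { ',' }
  PREDICT(D → E f f) = { ',', 'f' }
  PREDICT(D → f ')' f) = { 'f' }
E has a single production, so nothing to check there.

Conflict found: Predict set conflict for D: { 'f' }
The grammar is NOT LL(1).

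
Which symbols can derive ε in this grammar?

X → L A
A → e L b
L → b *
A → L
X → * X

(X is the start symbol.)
None

There are no ε-productions, so no non-terminal can derive ε.
No non-terminals are nullable.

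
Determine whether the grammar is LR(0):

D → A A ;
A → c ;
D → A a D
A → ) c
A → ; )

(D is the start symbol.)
Augment with D' → D and build the canonical LR(0) collection (I0 = CLOSURE({[D' → . D]}), then GOTO on every symbol after a dot until no new states appear). It has 13 states:
  I0: { [A → . ) c], [A → . ; )], [A → . c ;], [D → . A A ;], [D → . A a D], [D' → . D] }  — shift
  I1: { [A → ) . c] }  — shift
  I2: { [A → ; . )] }  — shift
  I3: { [A → . ) c], [A → . ; )], [A → . c ;], [D → A . A ;], [D → A . a D] }  — shift
  I4: { [D' → D .] }  — accept
  I5: { [A → c . ;] }  — shift
  I6: { [A → c ; .] }  — reduce
  I7: { [D → A A . ;] }  — shift
  I8: { [A → . ) c], [A → . ; )], [A → . c ;], [D → . A A ;], [D → . A a D], [D → A a . D] }  — shift
  I9: { [D → A a D .] }  — reduce
  I10: { [D → A A ; .] }  — reduce
  I11: { [A → ; ) .] }  — reduce
  I12: { [A → ) c .] }  — reduce

Every state is either a pure shift/goto state or contains exactly one complete item and nothing to shift — no conflicts. The grammar is LR(0).

Answer: Yes, the grammar is LR(0)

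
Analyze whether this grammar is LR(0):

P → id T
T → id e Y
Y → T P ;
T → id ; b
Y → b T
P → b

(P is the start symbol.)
Yes, the grammar is LR(0)

Augment with P' → P and build the canonical LR(0) collection (I0 = CLOSURE({[P' → . P]}), then GOTO on every symbol after a dot until no new states appear). It has 15 states:
  I0: { [P → . b], [P → . id T], [P' → . P] }  — shift
  I1: { [P' → P .] }  — accept
  I2: { [P → b .] }  — reduce
  I3: { [P → id . T], [T → . id ; b], [T → . id e Y] }  — shift
  I4: { [P → id T .] }  — reduce
  I5: { [T → id . ; b], [T → id . e Y] }  — shift
  I6: { [T → id ; . b] }  — shift
  I7: { [T → . id ; b], [T → . id e Y], [T → id e . Y], [Y → . T P ;], [Y → . b T] }  — shift
  I8: { [P → . b], [P → . id T], [Y → T . P ;] }  — shift
  I9: { [T → id e Y .] }  — reduce
  I10: { [T → . id ; b], [T → . id e Y], [Y → b . T] }  — shift
  I11: { [Y → b T .] }  — reduce
  I12: { [Y → T P . ;] }  — shift
  I13: { [Y → T P ; .] }  — reduce
  I14: { [T → id ; b .] }  — reduce

Every state is either a pure shift/goto state or contains exactly one complete item and nothing to shift — no conflicts. The grammar is LR(0).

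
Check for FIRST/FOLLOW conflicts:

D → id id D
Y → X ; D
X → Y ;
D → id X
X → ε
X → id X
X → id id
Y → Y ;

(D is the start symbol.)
A FIRST/FOLLOW conflict occurs when a non-terminal N has a nullable alternative N → β (β ⇒* ε) and another alternative N → α with FIRST(α) ∩ FOLLOW(N) ≠ ∅: on such a lookahead the parser cannot decide between expanding α and letting N vanish via β.

Nullable non-terminals: X.
FIRST sets used below: FIRST(Y) = { ';', 'id' }

X: nullable alternative(s) X → ε; FOLLOW(X) = { $, ';' }
  X → Y ;: FIRST \ {ε} = { ';', 'id' } — overlaps FOLLOW(X) on { ';' }: CONFLICT
  X → ε: FIRST \ {ε} = { } — this is the only nullable alternative, skip
  X → id X: FIRST \ {ε} = { 'id' } — disjoint from FOLLOW(X)
  X → id id: FIRST \ {ε} = { 'id' } — disjoint from FOLLOW(X)

D, Y have no nullable alternative, so no FIRST/FOLLOW check is needed there.

So the grammar has 1 FIRST/FOLLOW conflict (marked CONFLICT above).

Answer: Yes. X → Y ';' with FOLLOW(X) on { ';' }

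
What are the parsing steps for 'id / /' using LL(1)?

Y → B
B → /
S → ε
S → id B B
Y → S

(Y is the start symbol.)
LL(1) parsing maintains a stack (initially the start symbol over $) and the input. At each step: if the stack top is a terminal, match it against the current input token; if it is a non-terminal N, replace it with the RHS of M[N, lookahead] (the unique production whose predict set contains the lookahead).

Stack is shown with the top on the left.

Stack     Input     Action
--------------------------
Y $       id / / $  output Y → S
S $       id / / $  output S → id B B
id B B $  id / / $  match 'id'
B B $     / / $     output B → /
/ B $     / / $     match '/'
B $       / $       output B → /
/ $       / $       match '/'
$         $         accept

The string is accepted.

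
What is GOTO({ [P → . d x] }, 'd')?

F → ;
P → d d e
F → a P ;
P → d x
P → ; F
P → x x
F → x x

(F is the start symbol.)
GOTO(I, 'd') = CLOSURE({ [A → αX.β] : [A → α.Xβ] ∈ I, X = 'd' })

Items with dot before 'd', with the dot advanced:
  [P → . d x] → [P → d . x]
Closure adds nothing (no advanced item has the dot before a non-terminal).

GOTO = { [P → d . x] }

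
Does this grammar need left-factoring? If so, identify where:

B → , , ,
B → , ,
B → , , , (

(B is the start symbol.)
Yes, B has productions with common prefix ', ,'

Left-factoring is needed when two productions for the same non-terminal
share a common prefix on the right-hand side.

Productions for B:
  B → , , ,
  B → , ,
  B → , , , (

Found common prefix ', ,' in productions for B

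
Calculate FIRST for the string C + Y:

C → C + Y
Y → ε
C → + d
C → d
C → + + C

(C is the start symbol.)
FIRST sets of the non-terminals involved (from the grammar, by fixed-point iteration):
  FIRST(C) = { '+', 'd' }

To compute FIRST(C + Y), process the symbols left to right:
Symbol C is a non-terminal. Add FIRST(C) \ {ε} = { '+', 'd' }
C is not nullable (ε ∉ FIRST(C)), so stop here.
FIRST(C + Y) = { '+', 'd' }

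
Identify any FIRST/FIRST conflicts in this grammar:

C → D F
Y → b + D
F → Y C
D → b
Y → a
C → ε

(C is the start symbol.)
No FIRST/FIRST conflicts.

A FIRST/FIRST conflict occurs when two productions N → α and N → β for the same non-terminal have FIRST(α) ∩ FIRST(β) ≠ ∅ (with ε ∈ FIRST of a nullable right-hand side, so two nullable alternatives also conflict).

FIRST sets of the non-terminals at (or reachable through a nullable prefix from) the front of some alternative:
  FIRST(D) = { 'b' }

Productions for C:
  C → D F: FIRST = { 'b' }
  C → ε: FIRST = { ε }
Productions for Y:
  Y → b + D: FIRST = { 'b' }
  Y → a: FIRST = { 'a' }
F, D have only one production, so no FIRST/FIRST conflict is possible there.

All alternatives of each non-terminal have pairwise disjoint FIRST sets.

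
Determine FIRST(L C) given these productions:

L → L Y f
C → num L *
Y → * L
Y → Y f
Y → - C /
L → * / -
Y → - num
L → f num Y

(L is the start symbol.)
{ '*', 'f' }

FIRST sets of the non-terminals involved (from the grammar, by fixed-point iteration):
  FIRST(L) = { '*', 'f' }

To compute FIRST(L C), process the symbols left to right:
Symbol L is a non-terminal. Add FIRST(L) \ {ε} = { '*', 'f' }
L is not nullable (ε ∉ FIRST(L)), so stop here.
FIRST(L C) = { '*', 'f' }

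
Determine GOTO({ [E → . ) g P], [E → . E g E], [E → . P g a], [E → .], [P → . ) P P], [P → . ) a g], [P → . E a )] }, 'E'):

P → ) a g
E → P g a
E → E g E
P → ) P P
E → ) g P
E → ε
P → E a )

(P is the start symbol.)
GOTO(I, 'E') = CLOSURE({ [A → αX.β] : [A → α.Xβ] ∈ I, X = 'E' })

Items with dot before 'E', with the dot advanced:
  [E → . E g E] → [E → E . g E]
  [P → . E a )] → [P → E . a )]
Closure adds nothing (no advanced item has the dot before a non-terminal).

GOTO = { [E → E . g E], [P → E . a )] }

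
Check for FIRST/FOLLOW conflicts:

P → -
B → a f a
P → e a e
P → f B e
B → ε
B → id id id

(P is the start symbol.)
Nullable non-terminals: B.

B: nullable alternative(s) B → ε; FOLLOW(B) = { 'e' }
  B → a f a: FIRST \ {ε} = { 'a' } — disjoint from FOLLOW(B)
  B → ε: FIRST \ {ε} = { } — this is the only nullable alternative, skip
  B → id id id: FIRST \ {ε} = { 'id' } — disjoint from FOLLOW(B)

P has no nullable alternative, so no FIRST/FOLLOW check is needed there.

No FIRST/FOLLOW conflicts found.

Answer: No FIRST/FOLLOW conflicts.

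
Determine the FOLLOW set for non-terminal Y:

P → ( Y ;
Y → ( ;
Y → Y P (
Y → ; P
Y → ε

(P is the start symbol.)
{ '(', ';' }

To compute FOLLOW(Y), find every occurrence of Y on a right-hand side N → α Y β: add FIRST(β) \ {ε}, and if β is empty or nullable also add FOLLOW(N). Iterate to a fixed point.

In P → ( Y ;: Y is followed by ';', add FIRST(';') \ {ε} = { ';' }
In Y → Y P (: Y is followed by P '(', add FIRST(P '(') \ {ε} = { '(' }

Taking the union: FOLLOW(Y) = { '(', ';' }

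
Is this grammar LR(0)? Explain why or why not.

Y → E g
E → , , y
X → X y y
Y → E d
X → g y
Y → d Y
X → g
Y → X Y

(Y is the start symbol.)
No. Shift-reduce conflict between [X → g .] and [X → g . y]

Augment with Y' → Y and build the canonical LR(0) collection (I0 = CLOSURE({[Y' → . Y]}), then GOTO on every symbol after a dot until no new states appear). It has 16 states:
  I0: { [E → . , , y], [X → . X y y], [X → . g y], [X → . g], [Y → . E d], [Y → . E g], [Y → . X Y], [Y → . d Y], [Y' → . Y] }  — shift
  I1: { [E → , . , y] }  — shift
  I2: { [Y → E . d], [Y → E . g] }  — shift
  I3: { [E → . , , y], [X → . X y y], [X → . g y], [X → . g], [X → X . y y], [Y → . E d], [Y → . E g], [Y → . X Y], [Y → . d Y], [Y → X . Y] }  — shift
  I4: { [Y' → Y .] }  — accept
  I5: { [E → . , , y], [X → . X y y], [X → . g y], [X → . g], [Y → . E d], [Y → . E g], [Y → . X Y], [Y → . d Y], [Y → d . Y] }  — shift
  I6: { [X → g . y], [X → g .] }  — shift, reduce
  I7: { [X → g y .] }  — reduce
  I8: { [Y → d Y .] }  — reduce
  I9: { [Y → X Y .] }  — reduce
  I10: { [X → X y . y] }  — shift
  I11: { [X → X y y .] }  — reduce
  I12: { [Y → E d .] }  — reduce
  I13: { [Y → E g .] }  — reduce
  I14: { [E → , , . y] }  — shift
  I15: { [E → , , y .] }  — reduce

Conflict in state I6:
  Shift-reduce conflict between [X → g .] and [X → g . y]
So the grammar is NOT LR(0).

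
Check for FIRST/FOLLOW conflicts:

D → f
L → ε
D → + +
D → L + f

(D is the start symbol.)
No FIRST/FOLLOW conflicts.

A FIRST/FOLLOW conflict occurs when a non-terminal N has a nullable alternative N → β (β ⇒* ε) and another alternative N → α with FIRST(α) ∩ FOLLOW(N) ≠ ∅: on such a lookahead the parser cannot decide between expanding α and letting N vanish via β.

Nullable non-terminals: L.
L has a nullable alternative but only one production, so nothing to check.

D has no nullable alternative, so no FIRST/FOLLOW check is needed there.

No FIRST/FOLLOW conflicts found.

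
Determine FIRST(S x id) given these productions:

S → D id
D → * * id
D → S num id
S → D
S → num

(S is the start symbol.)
{ '*', 'num' }

FIRST sets of the non-terminals involved (from the grammar, by fixed-point iteration):
  FIRST(S) = { '*', 'num' }

To compute FIRST(S x id), process the symbols left to right:
Symbol S is a non-terminal. Add FIRST(S) \ {ε} = { '*', 'num' }
S is not nullable (ε ∉ FIRST(S)), so stop here.
FIRST(S x id) = { '*', 'num' }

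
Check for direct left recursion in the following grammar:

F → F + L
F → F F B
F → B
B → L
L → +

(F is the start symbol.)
Yes, F is left-recursive

F → F + L: LEFT RECURSIVE (starts with F)
F → F F B: LEFT RECURSIVE (starts with F)
F → B: starts with B
B → L: starts with L
L → +: starts with '+'

The grammar has direct left recursion on: F.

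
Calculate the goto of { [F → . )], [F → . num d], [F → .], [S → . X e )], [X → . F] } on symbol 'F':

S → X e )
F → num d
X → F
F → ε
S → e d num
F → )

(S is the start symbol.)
{ [X → F .] }

GOTO(I, 'F') = CLOSURE({ [A → αX.β] : [A → α.Xβ] ∈ I, X = 'F' })

Items with dot before 'F', with the dot advanced:
  [X → . F] → [X → F .]
Closure adds nothing (no advanced item has the dot before a non-terminal).

GOTO = { [X → F .] }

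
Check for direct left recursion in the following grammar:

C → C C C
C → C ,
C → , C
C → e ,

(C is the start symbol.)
Yes, C is left-recursive

Direct left recursion occurs when N → N α for some non-terminal N (the right-hand side begins with the left-hand side itself).

C → C C C: LEFT RECURSIVE (starts with C)
C → C ,: LEFT RECURSIVE (starts with C)
C → , C: starts with ','
C → e ,: starts with e

The grammar has direct left recursion on: C.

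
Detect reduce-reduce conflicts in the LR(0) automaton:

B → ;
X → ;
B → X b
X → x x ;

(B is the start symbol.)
Augment with B' → B and build the canonical LR(0) collection (I0 = CLOSURE({[B' → . B]}), then GOTO on every symbol after a dot until no new states appear). It has 8 states:
  I0: { [B → . ;], [B → . X b], [B' → . B], [X → . ;], [X → . x x ;] }  — shift
  I1: { [B → ; .], [X → ; .] }  — 2 reduces
  I2: { [B' → B .] }  — accept
  I3: { [B → X . b] }  — shift
  I4: { [X → x . x ;] }  — shift
  I5: { [X → x x . ;] }  — shift
  I6: { [X → x x ; .] }  — reduce
  I7: { [B → X b .] }  — reduce

I1 contains complete items [B → ; .], [X → ; .] — reduce-reduce conflict.

Answer: Yes — I1: [B → ; .] vs [X → ; .]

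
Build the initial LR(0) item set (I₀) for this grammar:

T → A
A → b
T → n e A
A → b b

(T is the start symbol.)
First, augment the grammar with T' → T
I₀ = CLOSURE({ [T' → . T] }):
  [T' → . T] has the dot before T: add [T → . A], [T → . n e A]
  [T → . A] has the dot before A: add [A → . b], [A → . b b]
No further items can be added.

I₀ = { [A → . b b], [A → . b], [T → . A], [T → . n e A], [T' → . T] }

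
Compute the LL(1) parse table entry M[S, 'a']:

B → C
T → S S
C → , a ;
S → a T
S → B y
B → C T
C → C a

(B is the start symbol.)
To find M[S, 'a'], we find productions for S where 'a' is in the predict set (PREDICT(N → α) = (FIRST(α) \ {ε}) ∪ (FOLLOW(N) if α ⇒* ε)).

Relevant sets:
  FIRST(B) = { ',' }

S → a T: PREDICT = { 'a' }
  'a' is in predict set, so this production goes in M[S, 'a']
S → B y: PREDICT = { ',' }

M[S, 'a'] = S → a T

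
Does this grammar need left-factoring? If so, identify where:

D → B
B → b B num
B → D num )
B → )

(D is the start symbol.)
No, left-factoring is not needed

Left-factoring is needed when two productions for the same non-terminal
share a common prefix on the right-hand side.

Productions for B:
  B → b B num
  B → D num )
  B → )

No common prefixes found.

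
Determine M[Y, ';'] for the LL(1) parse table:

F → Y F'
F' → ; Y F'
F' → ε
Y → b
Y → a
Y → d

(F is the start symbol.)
To find M[Y, ';'], we find productions for Y where ';' is in the predict set (PREDICT(N → α) = (FIRST(α) \ {ε}) ∪ (FOLLOW(N) if α ⇒* ε)).

Y → b: PREDICT = { 'b' }
Y → a: PREDICT = { 'a' }
Y → d: PREDICT = { 'd' }

M[Y, ';'] is empty (no production applies)

Answer: Empty (error entry)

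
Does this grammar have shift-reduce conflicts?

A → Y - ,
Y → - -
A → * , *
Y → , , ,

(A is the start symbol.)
No shift-reduce conflicts

Augment with A' → A and build the canonical LR(0) collection (I0 = CLOSURE({[A' → . A]}), then GOTO on every symbol after a dot until no new states appear). It has 13 states:
  I0: { [A → . * , *], [A → . Y - ,], [A' → . A], [Y → . , , ,], [Y → . - -] }  — shift
  I1: { [A → * . , *] }  — shift
  I2: { [Y → , . , ,] }  — shift
  I3: { [Y → - . -] }  — shift
  I4: { [A' → A .] }  — accept
  I5: { [A → Y . - ,] }  — shift
  I6: { [A → Y - . ,] }  — shift
  I7: { [A → Y - , .] }  — reduce
  I8: { [Y → - - .] }  — reduce
  I9: { [Y → , , . ,] }  — shift
  I10: { [Y → , , , .] }  — reduce
  I11: { [A → * , . *] }  — shift
  I12: { [A → * , * .] }  — reduce

No state contains both a complete item and a shift item.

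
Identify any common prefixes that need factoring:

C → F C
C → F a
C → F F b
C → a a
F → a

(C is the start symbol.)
Left-factoring is needed when two productions for the same non-terminal
share a common prefix on the right-hand side.

Productions for C:
  C → F C
  C → F a
  C → F F b
  C → a a

Found common prefix 'F' in productions for C

Answer: Yes, C has productions with common prefix 'F'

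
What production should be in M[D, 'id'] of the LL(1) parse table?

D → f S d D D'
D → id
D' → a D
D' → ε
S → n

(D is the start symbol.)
D → id

To find M[D, 'id'], we find productions for D where 'id' is in the predict set (PREDICT(N → α) = (FIRST(α) \ {ε}) ∪ (FOLLOW(N) if α ⇒* ε)).

D → f S d D D': PREDICT = { 'f' }
D → id: PREDICT = { 'id' }
  'id' is in predict set, so this production goes in M[D, 'id']

M[D, 'id'] = D → id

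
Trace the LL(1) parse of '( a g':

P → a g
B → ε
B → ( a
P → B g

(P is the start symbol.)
LL(1) parsing maintains a stack (initially the start symbol over $) and the input. At each step: if the stack top is a terminal, match it against the current input token; if it is a non-terminal N, replace it with the RHS of M[N, lookahead] (the unique production whose predict set contains the lookahead).

Stack is shown with the top on the left.

Stack    Input    Action
------------------------
P $      ( a g $  output P → B g
B g $    ( a g $  output B → ( a
( a g $  ( a g $  match '('
a g $    a g $    match 'a'
g $      g $      match 'g'
$        $        accept

The string is accepted.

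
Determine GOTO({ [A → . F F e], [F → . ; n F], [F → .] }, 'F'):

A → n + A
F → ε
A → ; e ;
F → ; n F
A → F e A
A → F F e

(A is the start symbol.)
{ [A → F . F e], [F → . ; n F], [F → .] }

GOTO(I, 'F') = CLOSURE({ [A → αX.β] : [A → α.Xβ] ∈ I, X = 'F' })

Items with dot before 'F', with the dot advanced:
  [A → . F F e] → [A → F . F e]
Closure of the advanced items:
  [A → F . F e] has the dot before F: add [F → .], [F → . ; n F]

GOTO = { [A → F . F e], [F → . ; n F], [F → .] }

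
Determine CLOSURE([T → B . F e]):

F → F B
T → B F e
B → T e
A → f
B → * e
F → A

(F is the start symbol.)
{ [A → . f], [F → . A], [F → . F B], [T → B . F e] }

To compute CLOSURE, for each item [A → α.Bβ] where B is a non-terminal, add [B → .γ] for all productions B → γ; repeat for the newly added items until nothing changes.

Start with: [T → B . F e]
  [T → B . F e] has the dot before F: add [F → . F B], [F → . A]
  [F → . A] has the dot before A: add [A → . f]
No further items can be added.

CLOSURE = { [A → . f], [F → . A], [F → . F B], [T → B . F e] }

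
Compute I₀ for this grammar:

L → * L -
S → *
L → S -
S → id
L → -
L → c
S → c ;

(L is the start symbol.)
{ [L → . * L -], [L → . -], [L → . S -], [L → . c], [L' → . L], [S → . *], [S → . c ;], [S → . id] }

First, augment the grammar with L' → L
I₀ = CLOSURE({ [L' → . L] }):
  [L' → . L] has the dot before L: add [L → . * L -], [L → . S -], [L → . -], [L → . c]
  [L → . S -] has the dot before S: add [S → . *], [S → . id], [S → . c ;]
No further items can be added.

I₀ = { [L → . * L -], [L → . -], [L → . S -], [L → . c], [L' → . L], [S → . *], [S → . c ;], [S → . id] }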